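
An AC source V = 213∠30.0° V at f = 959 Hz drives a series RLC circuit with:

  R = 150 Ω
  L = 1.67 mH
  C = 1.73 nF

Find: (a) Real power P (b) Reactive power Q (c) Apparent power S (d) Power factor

Step 1 — Angular frequency: ω = 2π·f = 2π·959 = 6026 rad/s.
Step 2 — Component impedances:
  R: Z = R = 150 Ω
  L: Z = jωL = j·6026·0.00167 = 0 + j10.06 Ω
  C: Z = 1/(jωC) = -j/(ω·C) = 0 - j9.593e+04 Ω
Step 3 — Series combination: Z_total = R + L + C = 150 - j9.592e+04 Ω = 9.592e+04∠-89.9° Ω.
Step 4 — Source phasor: V = 213∠30.0° V = 184.5 + j106.5 V.
Step 5 — Current: I = V / Z = -0.001107 + j0.001925 A = 0.002221∠119.9° A.
Step 6 — Complex power: S = V·I* = 0.0007397 - j0.473 VA.
Step 7 — Real power: P = Re(S) = 0.0007397 W.
Step 8 — Reactive power: Q = Im(S) = -0.473 VAR.
Step 9 — Apparent power: |S| = 0.473 VA.
Step 10 — Power factor: PF = P/|S| = 0.001564 (leading).

(a) P = 0.0007397 W  (b) Q = -0.473 VAR  (c) S = 0.473 VA  (d) PF = 0.001564 (leading)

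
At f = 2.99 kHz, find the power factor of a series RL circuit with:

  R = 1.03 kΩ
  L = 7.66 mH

Step 1 — Angular frequency: ω = 2π·f = 2π·2990 = 1.879e+04 rad/s.
Step 2 — Component impedances:
  R: Z = R = 1030 Ω
  L: Z = jωL = j·1.879e+04·0.00766 = 0 + j143.9 Ω
Step 3 — Series combination: Z_total = R + L = 1030 + j143.9 Ω = 1040∠8.0° Ω.
Step 4 — Power factor: PF = cos(φ) = Re(Z)/|Z| = 1030/1040 = 0.9904.
Step 5 — Type: Im(Z) = 143.9 ⇒ lagging (phase φ = 8.0°).

PF = 0.9904 (lagging, φ = 8.0°)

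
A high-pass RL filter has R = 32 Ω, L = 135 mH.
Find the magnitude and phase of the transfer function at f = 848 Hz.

Step 1 — Angular frequency: ω = 2π·848 = 5328 rad/s.
Step 2 — Transfer function: H(jω) = jωL/(R + jωL).
Step 3 — Numerator jωL = j·719.3; denominator R + jωL = 32 + j719.3.
Step 4 — H = 0.998 + j0.0444.
Step 5 — Magnitude: |H| = 0.999 (-0.0 dB); phase: φ = 2.5°.

|H| = 0.999 (-0.0 dB), φ = 2.5°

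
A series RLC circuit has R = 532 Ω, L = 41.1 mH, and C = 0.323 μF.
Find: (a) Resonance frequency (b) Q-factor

Step 1 — Resonance condition Im(Z)=0 gives ω₀ = 1/√(LC).
Step 2 — ω₀ = 1/√(0.0411·3.23e-07) = 8679 rad/s.
Step 3 — f₀ = ω₀/(2π) = 1381 Hz.
Step 4 — Series Q: Q = ω₀L/R = 8679·0.0411/532 = 0.6705.

(a) f₀ = 1381 Hz  (b) Q = 0.6705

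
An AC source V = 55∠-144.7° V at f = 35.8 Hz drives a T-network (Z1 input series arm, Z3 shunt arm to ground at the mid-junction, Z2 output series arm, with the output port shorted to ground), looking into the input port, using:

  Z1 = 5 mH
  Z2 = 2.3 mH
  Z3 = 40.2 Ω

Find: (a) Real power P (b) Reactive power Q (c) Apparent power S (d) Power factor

Step 1 — Angular frequency: ω = 2π·f = 2π·35.8 = 224.9 rad/s.
Step 2 — Component impedances:
  Z1: Z = jωL = j·224.9·0.005 = 0 + j1.125 Ω
  Z2: Z = jωL = j·224.9·0.0023 = 0 + j0.5174 Ω
  Z3: Z = R = 40.2 Ω
Step 3 — With the output port shorted to ground, the output series arm Z2 runs from the junction to ground; the shunt arm Z3 also runs from the junction to ground. They appear in parallel: Z3 || Z2 = 0.006657 + j0.5173 Ω.
Step 4 — Series with input arm Z1: Z_in = Z1 + (Z3 || Z2) = 0.006657 + j1.642 Ω = 1.642∠89.8° Ω.
Step 5 — Source phasor: V = 55∠-144.7° V = -44.89 - j31.78 V.
Step 6 — Current: I = V / Z = -19.47 + j27.26 A = 33.5∠125.5° A.
Step 7 — Complex power: S = V·I* = 7.469 + j1842 VA.
Step 8 — Real power: P = Re(S) = 7.469 W.
Step 9 — Reactive power: Q = Im(S) = 1842 VAR.
Step 10 — Apparent power: |S| = 1842 VA.
Step 11 — Power factor: PF = P/|S| = 0.004054 (lagging).

(a) P = 7.469 W  (b) Q = 1842 VAR  (c) S = 1842 VA  (d) PF = 0.004054 (lagging)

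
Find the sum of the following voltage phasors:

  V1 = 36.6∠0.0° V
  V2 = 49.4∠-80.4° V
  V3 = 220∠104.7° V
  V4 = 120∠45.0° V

Step 1 — Convert each phasor to rectangular form:
  V1 = 36.6·(cos(0.0°) + j·sin(0.0°)) = 36.6 V
  V2 = 49.4·(cos(-80.4°) + j·sin(-80.4°)) = 8.238 - j48.71 V
  V3 = 220·(cos(104.7°) + j·sin(104.7°)) = -55.83 + j212.8 V
  V4 = 120·(cos(45.0°) + j·sin(45.0°)) = 84.85 + j84.85 V
Step 2 — Sum components: V_total = 73.86 + j248.9 V.
Step 3 — Convert to polar: |V_total| = 259.7 V, ∠V_total = 73.5°.

V_total = 259.7∠73.5° V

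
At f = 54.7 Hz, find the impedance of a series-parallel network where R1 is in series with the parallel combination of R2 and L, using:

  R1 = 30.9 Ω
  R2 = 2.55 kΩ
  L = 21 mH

Step 1 — Angular frequency: ω = 2π·f = 2π·54.7 = 343.7 rad/s.
Step 2 — Component impedances:
  R1: Z = R = 30.9 Ω
  R2: Z = R = 2550 Ω
  L: Z = jωL = j·343.7·0.021 = 0 + j7.217 Ω
Step 3 — Parallel branch: R2 || L = 1/(1/R2 + 1/L) = 0.02043 + j7.217 Ω.
Step 4 — Series with R1: Z_total = R1 + (R2 || L) = 30.92 + j7.217 Ω = 31.75∠13.1° Ω.

Z = 30.92 + j7.217 Ω = 31.75∠13.1° Ω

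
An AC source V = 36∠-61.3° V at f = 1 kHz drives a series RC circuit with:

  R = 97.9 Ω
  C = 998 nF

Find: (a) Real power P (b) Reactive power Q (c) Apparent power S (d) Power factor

Step 1 — Angular frequency: ω = 2π·f = 2π·1000 = 6283 rad/s.
Step 2 — Component impedances:
  R: Z = R = 97.9 Ω
  C: Z = 1/(jωC) = -j/(ω·C) = 0 - j159.5 Ω
Step 3 — Series combination: Z_total = R + C = 97.9 - j159.5 Ω = 187.1∠-58.5° Ω.
Step 4 — Source phasor: V = 36∠-61.3° V = 17.29 - j31.58 V.
Step 5 — Current: I = V / Z = 0.1921 - j0.00955 A = 0.1924∠-2.8° A.
Step 6 — Complex power: S = V·I* = 3.623 - j5.902 VA.
Step 7 — Real power: P = Re(S) = 3.623 W.
Step 8 — Reactive power: Q = Im(S) = -5.902 VAR.
Step 9 — Apparent power: |S| = 6.926 VA.
Step 10 — Power factor: PF = P/|S| = 0.5232 (leading).

(a) P = 3.623 W  (b) Q = -5.902 VAR  (c) S = 6.926 VA  (d) PF = 0.5232 (leading)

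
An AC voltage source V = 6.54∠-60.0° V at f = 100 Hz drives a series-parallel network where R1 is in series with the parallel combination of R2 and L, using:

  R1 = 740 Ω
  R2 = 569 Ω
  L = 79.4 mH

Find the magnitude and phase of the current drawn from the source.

Step 1 — Angular frequency: ω = 2π·f = 2π·100 = 628.3 rad/s.
Step 2 — Component impedances:
  R1: Z = R = 740 Ω
  R2: Z = R = 569 Ω
  L: Z = jωL = j·628.3·0.0794 = 0 + j49.89 Ω
Step 3 — Parallel branch: R2 || L = 1/(1/R2 + 1/L) = 4.341 + j49.51 Ω.
Step 4 — Series with R1: Z_total = R1 + (R2 || L) = 744.3 + j49.51 Ω = 746∠3.8° Ω.
Step 5 — Source phasor: V = 6.54∠-60.0° V = 3.27 - j5.664 V.
Step 6 — Ohm's law: I = V / Z_total = (3.27 - j5.664) / (744.3 + j49.51) = 0.00387 - j0.007867 A.
Step 7 — Convert to polar: |I| = 0.008767 A, ∠I = -63.8°.

I = 0.008767∠-63.8° A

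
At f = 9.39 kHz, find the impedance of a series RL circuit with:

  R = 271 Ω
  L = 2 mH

Step 1 — Angular frequency: ω = 2π·f = 2π·9390 = 5.9e+04 rad/s.
Step 2 — Component impedances:
  R: Z = R = 271 Ω
  L: Z = jωL = j·5.9e+04·0.002 = 0 + j118 Ω
Step 3 — Series combination: Z_total = R + L = 271 + j118 Ω = 295.6∠23.5° Ω.

Z = 271 + j118 Ω = 295.6∠23.5° Ω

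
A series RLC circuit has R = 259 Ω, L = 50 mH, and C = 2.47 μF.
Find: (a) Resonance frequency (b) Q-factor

Step 1 — Resonance condition Im(Z)=0 gives ω₀ = 1/√(LC).
Step 2 — ω₀ = 1/√(0.05·2.47e-06) = 2846 rad/s.
Step 3 — f₀ = ω₀/(2π) = 452.9 Hz.
Step 4 — Series Q: Q = ω₀L/R = 2846·0.05/259 = 0.5493.

(a) f₀ = 452.9 Hz  (b) Q = 0.5493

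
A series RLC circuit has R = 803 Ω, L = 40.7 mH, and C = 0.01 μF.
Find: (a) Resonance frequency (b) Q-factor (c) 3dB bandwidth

Step 1 — Resonance condition Im(Z)=0 gives ω₀ = 1/√(LC).
Step 2 — ω₀ = 1/√(0.0407·1e-08) = 4.957e+04 rad/s.
Step 3 — f₀ = ω₀/(2π) = 7889 Hz.
Step 4 — Series Q: Q = ω₀L/R = 4.957e+04·0.0407/803 = 2.512.
Step 5 — 3dB bandwidth: Δω = ω₀/Q = 1.973e+04 rad/s; BW = Δω/(2π) = 3140 Hz.

(a) f₀ = 7889 Hz  (b) Q = 2.512  (c) BW = 3140 Hz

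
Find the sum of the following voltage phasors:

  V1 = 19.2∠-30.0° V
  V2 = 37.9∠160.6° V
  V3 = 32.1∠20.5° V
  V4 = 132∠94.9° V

Step 1 — Convert each phasor to rectangular form:
  V1 = 19.2·(cos(-30.0°) + j·sin(-30.0°)) = 16.63 - j9.6 V
  V2 = 37.9·(cos(160.6°) + j·sin(160.6°)) = -35.75 + j12.59 V
  V3 = 32.1·(cos(20.5°) + j·sin(20.5°)) = 30.07 + j11.24 V
  V4 = 132·(cos(94.9°) + j·sin(94.9°)) = -11.28 + j131.5 V
Step 2 — Sum components: V_total = -0.3283 + j145.7 V.
Step 3 — Convert to polar: |V_total| = 145.7 V, ∠V_total = 90.1°.

V_total = 145.7∠90.1° V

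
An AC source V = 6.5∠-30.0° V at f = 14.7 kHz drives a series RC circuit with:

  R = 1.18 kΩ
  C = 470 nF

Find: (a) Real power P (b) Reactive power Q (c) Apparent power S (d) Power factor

Step 1 — Angular frequency: ω = 2π·f = 2π·1.47e+04 = 9.236e+04 rad/s.
Step 2 — Component impedances:
  R: Z = R = 1180 Ω
  C: Z = 1/(jωC) = -j/(ω·C) = 0 - j23.04 Ω
Step 3 — Series combination: Z_total = R + C = 1180 - j23.04 Ω = 1180∠-1.1° Ω.
Step 4 — Source phasor: V = 6.5∠-30.0° V = 5.629 - j3.25 V.
Step 5 — Current: I = V / Z = 0.004822 - j0.00266 A = 0.005507∠-28.9° A.
Step 6 — Complex power: S = V·I* = 0.03579 - j0.0006987 VA.
Step 7 — Real power: P = Re(S) = 0.03579 W.
Step 8 — Reactive power: Q = Im(S) = -0.0006987 VAR.
Step 9 — Apparent power: |S| = 0.0358 VA.
Step 10 — Power factor: PF = P/|S| = 0.9998 (leading).

(a) P = 0.03579 W  (b) Q = -0.0006987 VAR  (c) S = 0.0358 VA  (d) PF = 0.9998 (leading)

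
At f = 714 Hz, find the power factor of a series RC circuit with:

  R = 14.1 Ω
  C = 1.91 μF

Step 1 — Angular frequency: ω = 2π·f = 2π·714 = 4486 rad/s.
Step 2 — Component impedances:
  R: Z = R = 14.1 Ω
  C: Z = 1/(jωC) = -j/(ω·C) = 0 - j116.7 Ω
Step 3 — Series combination: Z_total = R + C = 14.1 - j116.7 Ω = 117.6∠-83.1° Ω.
Step 4 — Power factor: PF = cos(φ) = Re(Z)/|Z| = 14.1/117.6 = 0.1199.
Step 5 — Type: Im(Z) = -116.7 ⇒ leading (phase φ = -83.1°).

PF = 0.1199 (leading, φ = -83.1°)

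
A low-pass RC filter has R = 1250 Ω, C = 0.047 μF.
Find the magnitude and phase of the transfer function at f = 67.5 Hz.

Step 1 — Angular frequency: ω = 2π·67.5 = 424.1 rad/s.
Step 2 — Transfer function: H(jω) = 1/(1 + jωRC).
Step 3 — Denominator: 1 + jωRC = 1 + j·424.1·1250·4.7e-08 = 1 + j0.02492.
Step 4 — H = 0.9994 - j0.0249.
Step 5 — Magnitude: |H| = 0.9997 (-0.0 dB); phase: φ = -1.4°.

|H| = 0.9997 (-0.0 dB), φ = -1.4°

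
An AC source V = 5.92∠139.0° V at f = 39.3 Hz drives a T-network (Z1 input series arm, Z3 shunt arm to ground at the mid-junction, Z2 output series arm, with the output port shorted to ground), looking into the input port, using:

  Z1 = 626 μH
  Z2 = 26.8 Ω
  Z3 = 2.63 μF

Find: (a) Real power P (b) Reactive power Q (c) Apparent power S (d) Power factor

Step 1 — Angular frequency: ω = 2π·f = 2π·39.3 = 246.9 rad/s.
Step 2 — Component impedances:
  Z1: Z = jωL = j·246.9·0.000626 = 0 + j0.1546 Ω
  Z2: Z = R = 26.8 Ω
  Z3: Z = 1/(jωC) = -j/(ω·C) = 0 - j1540 Ω
Step 3 — With the output port shorted to ground, the output series arm Z2 runs from the junction to ground; the shunt arm Z3 also runs from the junction to ground. They appear in parallel: Z3 || Z2 = 26.79 - j0.4663 Ω.
Step 4 — Series with input arm Z1: Z_in = Z1 + (Z3 || Z2) = 26.79 - j0.3117 Ω = 26.79∠-0.7° Ω.
Step 5 — Source phasor: V = 5.92∠139.0° V = -4.468 + j3.884 V.
Step 6 — Current: I = V / Z = -0.1684 + j0.143 A = 0.2209∠139.7° A.
Step 7 — Complex power: S = V·I* = 1.308 - j0.01522 VA.
Step 8 — Real power: P = Re(S) = 1.308 W.
Step 9 — Reactive power: Q = Im(S) = -0.01522 VAR.
Step 10 — Apparent power: |S| = 1.308 VA.
Step 11 — Power factor: PF = P/|S| = 0.9999 (leading).

(a) P = 1.308 W  (b) Q = -0.01522 VAR  (c) S = 1.308 VA  (d) PF = 0.9999 (leading)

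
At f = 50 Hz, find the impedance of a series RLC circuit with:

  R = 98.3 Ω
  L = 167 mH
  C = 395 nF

Step 1 — Angular frequency: ω = 2π·f = 2π·50 = 314.2 rad/s.
Step 2 — Component impedances:
  R: Z = R = 98.3 Ω
  L: Z = jωL = j·314.2·0.167 = 0 + j52.46 Ω
  C: Z = 1/(jωC) = -j/(ω·C) = 0 - j8058 Ω
Step 3 — Series combination: Z_total = R + L + C = 98.3 - j8006 Ω = 8007∠-89.3° Ω.

Z = 98.3 - j8006 Ω = 8007∠-89.3° Ω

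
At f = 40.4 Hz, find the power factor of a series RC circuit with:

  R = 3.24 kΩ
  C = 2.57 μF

Step 1 — Angular frequency: ω = 2π·f = 2π·40.4 = 253.8 rad/s.
Step 2 — Component impedances:
  R: Z = R = 3240 Ω
  C: Z = 1/(jωC) = -j/(ω·C) = 0 - j1533 Ω
Step 3 — Series combination: Z_total = R + C = 3240 - j1533 Ω = 3584∠-25.3° Ω.
Step 4 — Power factor: PF = cos(φ) = Re(Z)/|Z| = 3240/3584.3 = 0.9039.
Step 5 — Type: Im(Z) = -1533 ⇒ leading (phase φ = -25.3°).

PF = 0.9039 (leading, φ = -25.3°)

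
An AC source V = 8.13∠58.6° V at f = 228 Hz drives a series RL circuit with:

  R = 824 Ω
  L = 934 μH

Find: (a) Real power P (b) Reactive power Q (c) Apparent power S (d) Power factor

Step 1 — Angular frequency: ω = 2π·f = 2π·228 = 1433 rad/s.
Step 2 — Component impedances:
  R: Z = R = 824 Ω
  L: Z = jωL = j·1433·0.000934 = 0 + j1.338 Ω
Step 3 — Series combination: Z_total = R + L = 824 + j1.338 Ω = 824∠0.1° Ω.
Step 4 — Source phasor: V = 8.13∠58.6° V = 4.236 + j6.939 V.
Step 5 — Current: I = V / Z = 0.005154 + j0.008413 A = 0.009866∠58.5° A.
Step 6 — Complex power: S = V·I* = 0.08021 + j0.0001303 VA.
Step 7 — Real power: P = Re(S) = 0.08021 W.
Step 8 — Reactive power: Q = Im(S) = 0.0001303 VAR.
Step 9 — Apparent power: |S| = 0.08021 VA.
Step 10 — Power factor: PF = P/|S| = 1 (lagging).

(a) P = 0.08021 W  (b) Q = 0.0001303 VAR  (c) S = 0.08021 VA  (d) PF = 1 (lagging)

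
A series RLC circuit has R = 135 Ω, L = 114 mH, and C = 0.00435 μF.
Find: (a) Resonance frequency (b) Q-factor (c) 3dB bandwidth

Step 1 — Resonance: ω₀ = 1/√(LC) = 1/√(0.114·4.35e-09) = 4.491e+04 rad/s.
Step 2 — f₀ = ω₀/(2π) = 7147 Hz.
Step 3 — Series Q: Q = ω₀L/R = 4.491e+04·0.114/135 = 37.92.
Step 4 — Bandwidth: Δω = ω₀/Q = 1184 rad/s; BW = Δω/(2π) = 188.5 Hz.

(a) f₀ = 7147 Hz  (b) Q = 37.92  (c) BW = 188.5 Hz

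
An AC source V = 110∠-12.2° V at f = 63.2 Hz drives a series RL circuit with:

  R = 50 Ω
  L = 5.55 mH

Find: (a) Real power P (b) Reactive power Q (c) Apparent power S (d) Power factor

Step 1 — Angular frequency: ω = 2π·f = 2π·63.2 = 397.1 rad/s.
Step 2 — Component impedances:
  R: Z = R = 50 Ω
  L: Z = jωL = j·397.1·0.00555 = 0 + j2.204 Ω
Step 3 — Series combination: Z_total = R + L = 50 + j2.204 Ω = 50.05∠2.5° Ω.
Step 4 — Source phasor: V = 110∠-12.2° V = 107.5 - j23.25 V.
Step 5 — Current: I = V / Z = 2.126 - j0.5586 A = 2.198∠-14.7° A.
Step 6 — Complex power: S = V·I* = 241.5 + j10.65 VA.
Step 7 — Real power: P = Re(S) = 241.5 W.
Step 8 — Reactive power: Q = Im(S) = 10.65 VAR.
Step 9 — Apparent power: |S| = 241.8 VA.
Step 10 — Power factor: PF = P/|S| = 0.999 (lagging).

(a) P = 241.5 W  (b) Q = 10.65 VAR  (c) S = 241.8 VA  (d) PF = 0.999 (lagging)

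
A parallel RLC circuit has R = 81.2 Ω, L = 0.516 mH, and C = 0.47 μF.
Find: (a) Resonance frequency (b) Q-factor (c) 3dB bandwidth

Step 1 — Resonance: ω₀ = 1/√(LC) = 1/√(0.000516·4.7e-07) = 6.421e+04 rad/s.
Step 2 — f₀ = ω₀/(2π) = 1.022e+04 Hz.
Step 3 — Parallel Q: Q = R/(ω₀L) = 81.2/(6.421e+04·0.000516) = 2.451.
Step 4 — Bandwidth: Δω = ω₀/Q = 2.62e+04 rad/s; BW = Δω/(2π) = 4170 Hz.

(a) f₀ = 1.022e+04 Hz  (b) Q = 2.451  (c) BW = 4170 Hz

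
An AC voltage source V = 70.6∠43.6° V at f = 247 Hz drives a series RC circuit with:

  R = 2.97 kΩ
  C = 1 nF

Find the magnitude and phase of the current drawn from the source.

Step 1 — Angular frequency: ω = 2π·f = 2π·247 = 1552 rad/s.
Step 2 — Component impedances:
  R: Z = R = 2970 Ω
  C: Z = 1/(jωC) = -j/(ω·C) = 0 - j6.444e+05 Ω
Step 3 — Series combination: Z_total = R + C = 2970 - j6.444e+05 Ω = 6.444e+05∠-89.7° Ω.
Step 4 — Source phasor: V = 70.6∠43.6° V = 51.13 + j48.69 V.
Step 5 — Ohm's law: I = V / Z_total = (51.13 + j48.69) / (2970 - j6.444e+05) = -7.519e-05 + j7.969e-05 A.
Step 6 — Convert to polar: |I| = 0.0001096 A, ∠I = 133.3°.

I = 0.0001096∠133.3° A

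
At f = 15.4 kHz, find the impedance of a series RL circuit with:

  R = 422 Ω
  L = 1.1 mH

Step 1 — Angular frequency: ω = 2π·f = 2π·1.54e+04 = 9.676e+04 rad/s.
Step 2 — Component impedances:
  R: Z = R = 422 Ω
  L: Z = jωL = j·9.676e+04·0.0011 = 0 + j106.4 Ω
Step 3 — Series combination: Z_total = R + L = 422 + j106.4 Ω = 435.2∠14.2° Ω.

Z = 422 + j106.4 Ω = 435.2∠14.2° Ω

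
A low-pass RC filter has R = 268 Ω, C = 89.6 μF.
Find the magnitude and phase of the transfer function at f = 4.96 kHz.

Step 1 — Angular frequency: ω = 2π·4960 = 3.116e+04 rad/s.
Step 2 — Transfer function: H(jω) = 1/(1 + jωRC).
Step 3 — Denominator: 1 + jωRC = 1 + j·3.116e+04·268·8.96e-05 = 1 + j748.3.
Step 4 — H = 1.786e-06 - j0.001336.
Step 5 — Magnitude: |H| = 0.001336 (-57.5 dB); phase: φ = -89.9°.

|H| = 0.001336 (-57.5 dB), φ = -89.9°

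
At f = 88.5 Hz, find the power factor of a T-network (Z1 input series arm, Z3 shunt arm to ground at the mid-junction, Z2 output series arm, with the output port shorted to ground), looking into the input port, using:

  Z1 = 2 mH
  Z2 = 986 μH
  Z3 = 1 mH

Step 1 — Angular frequency: ω = 2π·f = 2π·88.5 = 556.1 rad/s.
Step 2 — Component impedances:
  Z1: Z = jωL = j·556.1·0.002 = 0 + j1.112 Ω
  Z2: Z = jωL = j·556.1·0.000986 = 0 + j0.5483 Ω
  Z3: Z = jωL = j·556.1·0.001 = 0 + j0.5561 Ω
Step 3 — With the output port shorted to ground, the output series arm Z2 runs from the junction to ground; the shunt arm Z3 also runs from the junction to ground. They appear in parallel: Z3 || Z2 = 0 + j0.2761 Ω.
Step 4 — Series with input arm Z1: Z_in = Z1 + (Z3 || Z2) = 0 + j1.388 Ω = 1.388∠90.0° Ω.
Step 5 — Power factor: PF = cos(φ) = Re(Z)/|Z| = 0/1.388 = 0.
Step 6 — Type: Im(Z) = 1.388 ⇒ lagging (phase φ = 90.0°).

PF = 0 (lagging, φ = 90.0°)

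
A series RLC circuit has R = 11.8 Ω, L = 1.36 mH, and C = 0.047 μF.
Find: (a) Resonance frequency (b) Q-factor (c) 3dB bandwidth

Step 1 — Resonance: ω₀ = 1/√(LC) = 1/√(0.00136·4.7e-08) = 1.251e+05 rad/s.
Step 2 — f₀ = ω₀/(2π) = 1.991e+04 Hz.
Step 3 — Series Q: Q = ω₀L/R = 1.251e+05·0.00136/11.8 = 14.42.
Step 4 — Bandwidth: Δω = ω₀/Q = 8676 rad/s; BW = Δω/(2π) = 1381 Hz.

(a) f₀ = 1.991e+04 Hz  (b) Q = 14.42  (c) BW = 1381 Hz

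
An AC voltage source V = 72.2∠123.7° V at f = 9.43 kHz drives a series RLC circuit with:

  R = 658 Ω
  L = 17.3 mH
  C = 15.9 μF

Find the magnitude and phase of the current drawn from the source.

Step 1 — Angular frequency: ω = 2π·f = 2π·9430 = 5.925e+04 rad/s.
Step 2 — Component impedances:
  R: Z = R = 658 Ω
  L: Z = jωL = j·5.925e+04·0.0173 = 0 + j1025 Ω
  C: Z = 1/(jωC) = -j/(ω·C) = 0 - j1.061 Ω
Step 3 — Series combination: Z_total = R + L + C = 658 + j1024 Ω = 1217∠57.3° Ω.
Step 4 — Source phasor: V = 72.2∠123.7° V = -40.06 + j60.07 V.
Step 5 — Ohm's law: I = V / Z_total = (-40.06 + j60.07) / (658 + j1024) = 0.02372 + j0.05437 A.
Step 6 — Convert to polar: |I| = 0.05932 A, ∠I = 66.4°.

I = 0.05932∠66.4° A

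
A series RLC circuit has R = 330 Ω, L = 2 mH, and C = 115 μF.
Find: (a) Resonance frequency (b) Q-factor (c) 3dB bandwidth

Step 1 — Resonance: ω₀ = 1/√(LC) = 1/√(0.002·0.000115) = 2085 rad/s.
Step 2 — f₀ = ω₀/(2π) = 331.9 Hz.
Step 3 — Series Q: Q = ω₀L/R = 2085·0.002/330 = 0.01264.
Step 4 — Bandwidth: Δω = ω₀/Q = 1.65e+05 rad/s; BW = Δω/(2π) = 2.626e+04 Hz.

(a) f₀ = 331.9 Hz  (b) Q = 0.01264  (c) BW = 2.626e+04 Hz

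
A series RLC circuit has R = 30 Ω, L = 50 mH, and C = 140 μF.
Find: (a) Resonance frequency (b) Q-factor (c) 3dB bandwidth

Step 1 — Resonance condition Im(Z)=0 gives ω₀ = 1/√(LC).
Step 2 — ω₀ = 1/√(0.05·0.00014) = 378 rad/s.
Step 3 — f₀ = ω₀/(2π) = 60.15 Hz.
Step 4 — Series Q: Q = ω₀L/R = 378·0.05/30 = 0.6299.
Step 5 — 3dB bandwidth: Δω = ω₀/Q = 600 rad/s; BW = Δω/(2π) = 95.49 Hz.

(a) f₀ = 60.15 Hz  (b) Q = 0.6299  (c) BW = 95.49 Hz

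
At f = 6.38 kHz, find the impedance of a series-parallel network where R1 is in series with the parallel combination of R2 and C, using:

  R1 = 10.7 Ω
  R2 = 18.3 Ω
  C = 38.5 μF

Step 1 — Angular frequency: ω = 2π·f = 2π·6380 = 4.009e+04 rad/s.
Step 2 — Component impedances:
  R1: Z = R = 10.7 Ω
  R2: Z = R = 18.3 Ω
  C: Z = 1/(jωC) = -j/(ω·C) = 0 - j0.6479 Ω
Step 3 — Parallel branch: R2 || C = 1/(1/R2 + 1/C) = 0.02291 - j0.6471 Ω.
Step 4 — Series with R1: Z_total = R1 + (R2 || C) = 10.72 - j0.6471 Ω = 10.74∠-3.5° Ω.

Z = 10.72 - j0.6471 Ω = 10.74∠-3.5° Ω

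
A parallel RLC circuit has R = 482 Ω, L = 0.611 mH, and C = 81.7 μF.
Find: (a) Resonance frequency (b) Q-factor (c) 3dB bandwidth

Step 1 — Resonance: ω₀ = 1/√(LC) = 1/√(0.000611·8.17e-05) = 4476 rad/s.
Step 2 — f₀ = ω₀/(2π) = 712.3 Hz.
Step 3 — Parallel Q: Q = R/(ω₀L) = 482/(4476·0.000611) = 176.3.
Step 4 — Bandwidth: Δω = ω₀/Q = 25.39 rad/s; BW = Δω/(2π) = 4.042 Hz.

(a) f₀ = 712.3 Hz  (b) Q = 176.3  (c) BW = 4.042 Hz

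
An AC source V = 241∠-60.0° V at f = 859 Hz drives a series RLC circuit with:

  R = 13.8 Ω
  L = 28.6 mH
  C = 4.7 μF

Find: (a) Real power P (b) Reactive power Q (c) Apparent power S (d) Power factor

Step 1 — Angular frequency: ω = 2π·f = 2π·859 = 5397 rad/s.
Step 2 — Component impedances:
  R: Z = R = 13.8 Ω
  L: Z = jωL = j·5397·0.0286 = 0 + j154.4 Ω
  C: Z = 1/(jωC) = -j/(ω·C) = 0 - j39.42 Ω
Step 3 — Series combination: Z_total = R + L + C = 13.8 + j114.9 Ω = 115.8∠83.2° Ω.
Step 4 — Source phasor: V = 241∠-60.0° V = 120.5 - j208.7 V.
Step 5 — Current: I = V / Z = -1.666 - j1.248 A = 2.082∠-143.2° A.
Step 6 — Complex power: S = V·I* = 59.81 + j498.1 VA.
Step 7 — Real power: P = Re(S) = 59.81 W.
Step 8 — Reactive power: Q = Im(S) = 498.1 VAR.
Step 9 — Apparent power: |S| = 501.7 VA.
Step 10 — Power factor: PF = P/|S| = 0.1192 (lagging).

(a) P = 59.81 W  (b) Q = 498.1 VAR  (c) S = 501.7 VA  (d) PF = 0.1192 (lagging)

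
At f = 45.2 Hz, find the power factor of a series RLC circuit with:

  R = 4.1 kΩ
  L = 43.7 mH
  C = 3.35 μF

Step 1 — Angular frequency: ω = 2π·f = 2π·45.2 = 284 rad/s.
Step 2 — Component impedances:
  R: Z = R = 4100 Ω
  L: Z = jωL = j·284·0.0437 = 0 + j12.41 Ω
  C: Z = 1/(jωC) = -j/(ω·C) = 0 - j1051 Ω
Step 3 — Series combination: Z_total = R + L + C = 4100 - j1039 Ω = 4230∠-14.2° Ω.
Step 4 — Power factor: PF = cos(φ) = Re(Z)/|Z| = 4100/4229.5 = 0.9694.
Step 5 — Type: Im(Z) = -1039 ⇒ leading (phase φ = -14.2°).

PF = 0.9694 (leading, φ = -14.2°)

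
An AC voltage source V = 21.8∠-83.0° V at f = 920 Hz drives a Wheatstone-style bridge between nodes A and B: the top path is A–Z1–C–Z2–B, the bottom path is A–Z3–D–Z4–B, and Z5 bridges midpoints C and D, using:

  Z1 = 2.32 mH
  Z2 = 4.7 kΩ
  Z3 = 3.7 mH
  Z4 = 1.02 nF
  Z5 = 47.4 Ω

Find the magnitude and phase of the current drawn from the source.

Step 1 — Angular frequency: ω = 2π·f = 2π·920 = 5781 rad/s.
Step 2 — Component impedances:
  Z1: Z = jωL = j·5781·0.00232 = 0 + j13.41 Ω
  Z2: Z = R = 4700 Ω
  Z3: Z = jωL = j·5781·0.0037 = 0 + j21.39 Ω
  Z4: Z = 1/(jωC) = -j/(ω·C) = 0 - j1.696e+05 Ω
  Z5: Z = R = 47.4 Ω
Step 3 — Bridge requires nodal analysis (the Z5 bridge couples midpoints C and D, so the two paths cannot be reduced to a simple series/parallel combination). Setting node B to ground and injecting 1 A at node A, the 3-node admittance system at A, C, D solves to V_A = Z_AB = 4699 - j118.9 Ω = 4701∠-1.4° Ω.
Step 4 — Source phasor: V = 21.8∠-83.0° V = 2.657 - j21.64 V.
Step 5 — Ohm's law: I = V / Z_total = (2.657 - j21.64) / (4699 - j118.9) = 0.0006814 - j0.004587 A.
Step 6 — Convert to polar: |I| = 0.004637 A, ∠I = -81.6°.

I = 0.004637∠-81.6° A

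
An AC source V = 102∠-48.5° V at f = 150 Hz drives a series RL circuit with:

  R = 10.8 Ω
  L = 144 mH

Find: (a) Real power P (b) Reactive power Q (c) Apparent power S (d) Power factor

Step 1 — Angular frequency: ω = 2π·f = 2π·150 = 942.5 rad/s.
Step 2 — Component impedances:
  R: Z = R = 10.8 Ω
  L: Z = jωL = j·942.5·0.144 = 0 + j135.7 Ω
Step 3 — Series combination: Z_total = R + L = 10.8 + j135.7 Ω = 136.1∠85.5° Ω.
Step 4 — Source phasor: V = 102∠-48.5° V = 67.59 - j76.39 V.
Step 5 — Current: I = V / Z = -0.52 - j0.5394 A = 0.7492∠-134.0° A.
Step 6 — Complex power: S = V·I* = 6.062 + j76.18 VA.
Step 7 — Real power: P = Re(S) = 6.062 W.
Step 8 — Reactive power: Q = Im(S) = 76.18 VAR.
Step 9 — Apparent power: |S| = 76.42 VA.
Step 10 — Power factor: PF = P/|S| = 0.07933 (lagging).

(a) P = 6.062 W  (b) Q = 76.18 VAR  (c) S = 76.42 VA  (d) PF = 0.07933 (lagging)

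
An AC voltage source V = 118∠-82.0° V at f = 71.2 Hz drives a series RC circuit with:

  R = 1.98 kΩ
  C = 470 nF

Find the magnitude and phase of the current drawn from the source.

Step 1 — Angular frequency: ω = 2π·f = 2π·71.2 = 447.4 rad/s.
Step 2 — Component impedances:
  R: Z = R = 1980 Ω
  C: Z = 1/(jωC) = -j/(ω·C) = 0 - j4756 Ω
Step 3 — Series combination: Z_total = R + C = 1980 - j4756 Ω = 5152∠-67.4° Ω.
Step 4 — Source phasor: V = 118∠-82.0° V = 16.42 - j116.9 V.
Step 5 — Ohm's law: I = V / Z_total = (16.42 - j116.9) / (1980 - j4756) = 0.02217 - j0.005775 A.
Step 6 — Convert to polar: |I| = 0.02291 A, ∠I = -14.6°.

I = 0.02291∠-14.6° A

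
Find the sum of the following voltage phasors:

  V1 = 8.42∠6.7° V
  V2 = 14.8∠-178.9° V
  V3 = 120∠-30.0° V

Step 1 — Convert each phasor to rectangular form:
  V1 = 8.42·(cos(6.7°) + j·sin(6.7°)) = 8.362 + j0.9824 V
  V2 = 14.8·(cos(-178.9°) + j·sin(-178.9°)) = -14.8 - j0.2841 V
  V3 = 120·(cos(-30.0°) + j·sin(-30.0°)) = 103.9 - j60 V
Step 2 — Sum components: V_total = 97.49 - j59.3 V.
Step 3 — Convert to polar: |V_total| = 114.1 V, ∠V_total = -31.3°.

V_total = 114.1∠-31.3° V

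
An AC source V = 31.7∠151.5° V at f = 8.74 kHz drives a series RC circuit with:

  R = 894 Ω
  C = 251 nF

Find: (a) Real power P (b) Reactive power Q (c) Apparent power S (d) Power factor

Step 1 — Angular frequency: ω = 2π·f = 2π·8740 = 5.492e+04 rad/s.
Step 2 — Component impedances:
  R: Z = R = 894 Ω
  C: Z = 1/(jωC) = -j/(ω·C) = 0 - j72.55 Ω
Step 3 — Series combination: Z_total = R + C = 894 - j72.55 Ω = 896.9∠-4.6° Ω.
Step 4 — Source phasor: V = 31.7∠151.5° V = -27.86 + j15.13 V.
Step 5 — Current: I = V / Z = -0.03232 + j0.0143 A = 0.03534∠156.1° A.
Step 6 — Complex power: S = V·I* = 1.117 - j0.09062 VA.
Step 7 — Real power: P = Re(S) = 1.117 W.
Step 8 — Reactive power: Q = Im(S) = -0.09062 VAR.
Step 9 — Apparent power: |S| = 1.12 VA.
Step 10 — Power factor: PF = P/|S| = 0.9967 (leading).

(a) P = 1.117 W  (b) Q = -0.09062 VAR  (c) S = 1.12 VA  (d) PF = 0.9967 (leading)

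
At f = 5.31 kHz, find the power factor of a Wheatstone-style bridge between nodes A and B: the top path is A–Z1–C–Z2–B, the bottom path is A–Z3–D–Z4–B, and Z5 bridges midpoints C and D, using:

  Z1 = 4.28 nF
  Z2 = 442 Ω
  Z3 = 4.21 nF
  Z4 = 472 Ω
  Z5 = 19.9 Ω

Step 1 — Angular frequency: ω = 2π·f = 2π·5310 = 3.336e+04 rad/s.
Step 2 — Component impedances:
  Z1: Z = 1/(jωC) = -j/(ω·C) = 0 - j7003 Ω
  Z2: Z = R = 442 Ω
  Z3: Z = 1/(jωC) = -j/(ω·C) = 0 - j7119 Ω
  Z4: Z = R = 472 Ω
  Z5: Z = R = 19.9 Ω
Step 3 — Bridge requires nodal analysis (the Z5 bridge couples midpoints C and D, so the two paths cannot be reduced to a simple series/parallel combination). Setting node B to ground and injecting 1 A at node A, the 3-node admittance system at A, C, D solves to V_A = Z_AB = 228.3 - j3530 Ω = 3538∠-86.3° Ω.
Step 4 — Power factor: PF = cos(φ) = Re(Z)/|Z| = 228.26/3537.7 = 0.06452.
Step 5 — Type: Im(Z) = -3530 ⇒ leading (phase φ = -86.3°).

PF = 0.06452 (leading, φ = -86.3°)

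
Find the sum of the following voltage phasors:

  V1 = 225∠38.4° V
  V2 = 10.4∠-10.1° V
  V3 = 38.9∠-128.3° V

Step 1 — Convert each phasor to rectangular form:
  V1 = 225·(cos(38.4°) + j·sin(38.4°)) = 176.3 + j139.8 V
  V2 = 10.4·(cos(-10.1°) + j·sin(-10.1°)) = 10.24 - j1.824 V
  V3 = 38.9·(cos(-128.3°) + j·sin(-128.3°)) = -24.11 - j30.53 V
Step 2 — Sum components: V_total = 162.5 + j107.4 V.
Step 3 — Convert to polar: |V_total| = 194.8 V, ∠V_total = 33.5°.

V_total = 194.8∠33.5° V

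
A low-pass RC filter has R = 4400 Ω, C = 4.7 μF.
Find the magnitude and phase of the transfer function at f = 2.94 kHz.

Step 1 — Angular frequency: ω = 2π·2940 = 1.847e+04 rad/s.
Step 2 — Transfer function: H(jω) = 1/(1 + jωRC).
Step 3 — Denominator: 1 + jωRC = 1 + j·1.847e+04·4400·4.7e-06 = 1 + j382.
Step 4 — H = 6.852e-06 - j0.002618.
Step 5 — Magnitude: |H| = 0.002618 (-51.6 dB); phase: φ = -89.9°.

|H| = 0.002618 (-51.6 dB), φ = -89.9°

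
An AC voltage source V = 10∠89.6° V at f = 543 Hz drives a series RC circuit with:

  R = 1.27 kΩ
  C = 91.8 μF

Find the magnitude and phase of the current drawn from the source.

Step 1 — Angular frequency: ω = 2π·f = 2π·543 = 3412 rad/s.
Step 2 — Component impedances:
  R: Z = R = 1270 Ω
  C: Z = 1/(jωC) = -j/(ω·C) = 0 - j3.193 Ω
Step 3 — Series combination: Z_total = R + C = 1270 - j3.193 Ω = 1270∠-0.1° Ω.
Step 4 — Source phasor: V = 10∠89.6° V = 0.06981 + j10 V.
Step 5 — Ohm's law: I = V / Z_total = (0.06981 + j10) / (1270 - j3.193) = 3.518e-05 + j0.007874 A.
Step 6 — Convert to polar: |I| = 0.007874 A, ∠I = 89.7°.

I = 0.007874∠89.7° A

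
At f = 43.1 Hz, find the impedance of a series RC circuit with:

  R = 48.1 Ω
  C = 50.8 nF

Step 1 — Angular frequency: ω = 2π·f = 2π·43.1 = 270.8 rad/s.
Step 2 — Component impedances:
  R: Z = R = 48.1 Ω
  C: Z = 1/(jωC) = -j/(ω·C) = 0 - j7.269e+04 Ω
Step 3 — Series combination: Z_total = R + C = 48.1 - j7.269e+04 Ω = 7.269e+04∠-90.0° Ω.

Z = 48.1 - j7.269e+04 Ω = 7.269e+04∠-90.0° Ω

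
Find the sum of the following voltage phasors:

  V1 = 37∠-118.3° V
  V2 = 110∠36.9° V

Step 1 — Convert each phasor to rectangular form:
  V1 = 37·(cos(-118.3°) + j·sin(-118.3°)) = -17.54 - j32.58 V
  V2 = 110·(cos(36.9°) + j·sin(36.9°)) = 87.97 + j66.05 V
Step 2 — Sum components: V_total = 70.42 + j33.47 V.
Step 3 — Convert to polar: |V_total| = 77.97 V, ∠V_total = 25.4°.

V_total = 77.97∠25.4° V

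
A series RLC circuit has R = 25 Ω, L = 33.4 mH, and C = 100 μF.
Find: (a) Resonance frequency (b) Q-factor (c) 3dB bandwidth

Step 1 — Resonance: ω₀ = 1/√(LC) = 1/√(0.0334·0.0001) = 547.2 rad/s.
Step 2 — f₀ = ω₀/(2π) = 87.09 Hz.
Step 3 — Series Q: Q = ω₀L/R = 547.2·0.0334/25 = 0.731.
Step 4 — Bandwidth: Δω = ω₀/Q = 748.5 rad/s; BW = Δω/(2π) = 119.1 Hz.

(a) f₀ = 87.09 Hz  (b) Q = 0.731  (c) BW = 119.1 Hz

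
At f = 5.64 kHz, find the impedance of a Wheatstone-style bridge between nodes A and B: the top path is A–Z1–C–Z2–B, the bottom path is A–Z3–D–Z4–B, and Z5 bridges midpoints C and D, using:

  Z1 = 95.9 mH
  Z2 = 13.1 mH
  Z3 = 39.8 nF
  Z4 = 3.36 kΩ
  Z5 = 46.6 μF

Step 1 — Angular frequency: ω = 2π·f = 2π·5640 = 3.544e+04 rad/s.
Step 2 — Component impedances:
  Z1: Z = jωL = j·3.544e+04·0.0959 = 0 + j3398 Ω
  Z2: Z = jωL = j·3.544e+04·0.0131 = 0 + j464.2 Ω
  Z3: Z = 1/(jωC) = -j/(ω·C) = 0 - j709 Ω
  Z4: Z = R = 3360 Ω
  Z5: Z = 1/(jωC) = -j/(ω·C) = 0 - j0.6056 Ω
Step 3 — Bridge requires nodal analysis (the Z5 bridge couples midpoints C and D, so the two paths cannot be reduced to a simple series/parallel combination). Setting node B to ground and injecting 1 A at node A, the 3-node admittance system at A, C, D solves to V_A = Z_AB = 62.73 - j441.3 Ω = 445.8∠-81.9° Ω.

Z = 62.73 - j441.3 Ω = 445.8∠-81.9° Ω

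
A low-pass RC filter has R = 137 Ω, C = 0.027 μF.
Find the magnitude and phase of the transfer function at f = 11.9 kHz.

Step 1 — Angular frequency: ω = 2π·1.19e+04 = 7.477e+04 rad/s.
Step 2 — Transfer function: H(jω) = 1/(1 + jωRC).
Step 3 — Denominator: 1 + jωRC = 1 + j·7.477e+04·137·2.7e-08 = 1 + j0.2766.
Step 4 — H = 0.9289 - j0.2569.
Step 5 — Magnitude: |H| = 0.9638 (-0.3 dB); phase: φ = -15.5°.

|H| = 0.9638 (-0.3 dB), φ = -15.5°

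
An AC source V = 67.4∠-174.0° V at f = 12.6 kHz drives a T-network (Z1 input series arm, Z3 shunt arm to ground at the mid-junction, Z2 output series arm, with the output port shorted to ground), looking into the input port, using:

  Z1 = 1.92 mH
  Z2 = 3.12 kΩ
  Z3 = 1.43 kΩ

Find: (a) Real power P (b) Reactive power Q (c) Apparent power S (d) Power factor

Step 1 — Angular frequency: ω = 2π·f = 2π·1.26e+04 = 7.917e+04 rad/s.
Step 2 — Component impedances:
  Z1: Z = jωL = j·7.917e+04·0.00192 = 0 + j152 Ω
  Z2: Z = R = 3120 Ω
  Z3: Z = R = 1430 Ω
Step 3 — With the output port shorted to ground, the output series arm Z2 runs from the junction to ground; the shunt arm Z3 also runs from the junction to ground. They appear in parallel: Z3 || Z2 = 980.6 Ω.
Step 4 — Series with input arm Z1: Z_in = Z1 + (Z3 || Z2) = 980.6 + j152 Ω = 992.3∠8.8° Ω.
Step 5 — Source phasor: V = 67.4∠-174.0° V = -67.03 - j7.045 V.
Step 6 — Current: I = V / Z = -0.06784 + j0.003332 A = 0.06792∠177.2° A.
Step 7 — Complex power: S = V·I* = 4.524 + j0.7013 VA.
Step 8 — Real power: P = Re(S) = 4.524 W.
Step 9 — Reactive power: Q = Im(S) = 0.7013 VAR.
Step 10 — Apparent power: |S| = 4.578 VA.
Step 11 — Power factor: PF = P/|S| = 0.9882 (lagging).

(a) P = 4.524 W  (b) Q = 0.7013 VAR  (c) S = 4.578 VA  (d) PF = 0.9882 (lagging)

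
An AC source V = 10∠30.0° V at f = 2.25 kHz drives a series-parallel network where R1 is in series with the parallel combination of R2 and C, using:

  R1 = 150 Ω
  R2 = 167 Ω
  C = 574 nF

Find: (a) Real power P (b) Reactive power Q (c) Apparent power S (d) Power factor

Step 1 — Angular frequency: ω = 2π·f = 2π·2250 = 1.414e+04 rad/s.
Step 2 — Component impedances:
  R1: Z = R = 150 Ω
  R2: Z = R = 167 Ω
  C: Z = 1/(jωC) = -j/(ω·C) = 0 - j123.2 Ω
Step 3 — Parallel branch: R2 || C = 1/(1/R2 + 1/C) = 58.88 - j79.79 Ω.
Step 4 — Series with R1: Z_total = R1 + (R2 || C) = 208.9 - j79.79 Ω = 223.6∠-20.9° Ω.
Step 5 — Source phasor: V = 10∠30.0° V = 8.66 + j5 V.
Step 6 — Current: I = V / Z = 0.0282 + j0.03471 A = 0.04472∠50.9° A.
Step 7 — Complex power: S = V·I* = 0.4178 - j0.1596 VA.
Step 8 — Real power: P = Re(S) = 0.4178 W.
Step 9 — Reactive power: Q = Im(S) = -0.1596 VAR.
Step 10 — Apparent power: |S| = 0.4472 VA.
Step 11 — Power factor: PF = P/|S| = 0.9342 (leading).

(a) P = 0.4178 W  (b) Q = -0.1596 VAR  (c) S = 0.4472 VA  (d) PF = 0.9342 (leading)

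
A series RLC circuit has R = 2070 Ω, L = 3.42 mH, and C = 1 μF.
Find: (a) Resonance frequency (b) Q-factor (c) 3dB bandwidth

Step 1 — Resonance condition Im(Z)=0 gives ω₀ = 1/√(LC).
Step 2 — ω₀ = 1/√(0.00342·1e-06) = 1.71e+04 rad/s.
Step 3 — f₀ = ω₀/(2π) = 2721 Hz.
Step 4 — Series Q: Q = ω₀L/R = 1.71e+04·0.00342/2070 = 0.02825.
Step 5 — 3dB bandwidth: Δω = ω₀/Q = 6.053e+05 rad/s; BW = Δω/(2π) = 9.633e+04 Hz.

(a) f₀ = 2721 Hz  (b) Q = 0.02825  (c) BW = 9.633e+04 Hz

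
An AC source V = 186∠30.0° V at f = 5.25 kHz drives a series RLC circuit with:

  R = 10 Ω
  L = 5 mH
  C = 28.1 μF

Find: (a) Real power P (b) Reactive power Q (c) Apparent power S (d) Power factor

Step 1 — Angular frequency: ω = 2π·f = 2π·5250 = 3.299e+04 rad/s.
Step 2 — Component impedances:
  R: Z = R = 10 Ω
  L: Z = jωL = j·3.299e+04·0.005 = 0 + j164.9 Ω
  C: Z = 1/(jωC) = -j/(ω·C) = 0 - j1.079 Ω
Step 3 — Series combination: Z_total = R + L + C = 10 + j163.9 Ω = 164.2∠86.5° Ω.
Step 4 — Source phasor: V = 186∠30.0° V = 161.1 + j93 V.
Step 5 — Current: I = V / Z = 0.6252 - j0.9449 A = 1.133∠-56.5° A.
Step 6 — Complex power: S = V·I* = 12.84 + j210.4 VA.
Step 7 — Real power: P = Re(S) = 12.84 W.
Step 8 — Reactive power: Q = Im(S) = 210.4 VAR.
Step 9 — Apparent power: |S| = 210.7 VA.
Step 10 — Power factor: PF = P/|S| = 0.06092 (lagging).

(a) P = 12.84 W  (b) Q = 210.4 VAR  (c) S = 210.7 VA  (d) PF = 0.06092 (lagging)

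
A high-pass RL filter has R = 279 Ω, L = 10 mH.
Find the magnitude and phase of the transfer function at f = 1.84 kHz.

Step 1 — Angular frequency: ω = 2π·1840 = 1.156e+04 rad/s.
Step 2 — Transfer function: H(jω) = jωL/(R + jωL).
Step 3 — Numerator jωL = j·115.6; denominator R + jωL = 279 + j115.6.
Step 4 — H = 0.1465 + j0.3537.
Step 5 — Magnitude: |H| = 0.3828 (-8.3 dB); phase: φ = 67.5°.

|H| = 0.3828 (-8.3 dB), φ = 67.5°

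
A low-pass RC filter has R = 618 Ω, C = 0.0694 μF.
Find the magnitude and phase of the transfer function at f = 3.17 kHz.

Step 1 — Angular frequency: ω = 2π·3170 = 1.992e+04 rad/s.
Step 2 — Transfer function: H(jω) = 1/(1 + jωRC).
Step 3 — Denominator: 1 + jωRC = 1 + j·1.992e+04·618·6.94e-08 = 1 + j0.8543.
Step 4 — H = 0.5781 - j0.4939.
Step 5 — Magnitude: |H| = 0.7603 (-2.4 dB); phase: φ = -40.5°.

|H| = 0.7603 (-2.4 dB), φ = -40.5°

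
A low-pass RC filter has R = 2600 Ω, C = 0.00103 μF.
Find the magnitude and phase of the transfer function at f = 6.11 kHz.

Step 1 — Angular frequency: ω = 2π·6110 = 3.839e+04 rad/s.
Step 2 — Transfer function: H(jω) = 1/(1 + jωRC).
Step 3 — Denominator: 1 + jωRC = 1 + j·3.839e+04·2600·1.03e-09 = 1 + j0.1028.
Step 4 — H = 0.9895 - j0.1017.
Step 5 — Magnitude: |H| = 0.9948 (-0.0 dB); phase: φ = -5.9°.

|H| = 0.9948 (-0.0 dB), φ = -5.9°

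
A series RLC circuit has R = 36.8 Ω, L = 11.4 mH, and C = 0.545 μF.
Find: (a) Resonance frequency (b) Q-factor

Step 1 — Resonance condition Im(Z)=0 gives ω₀ = 1/√(LC).
Step 2 — ω₀ = 1/√(0.0114·5.45e-07) = 1.269e+04 rad/s.
Step 3 — f₀ = ω₀/(2π) = 2019 Hz.
Step 4 — Series Q: Q = ω₀L/R = 1.269e+04·0.0114/36.8 = 3.93.

(a) f₀ = 2019 Hz  (b) Q = 3.93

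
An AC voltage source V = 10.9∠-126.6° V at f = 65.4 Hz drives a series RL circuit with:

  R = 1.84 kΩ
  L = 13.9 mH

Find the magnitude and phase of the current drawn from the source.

Step 1 — Angular frequency: ω = 2π·f = 2π·65.4 = 410.9 rad/s.
Step 2 — Component impedances:
  R: Z = R = 1840 Ω
  L: Z = jωL = j·410.9·0.0139 = 0 + j5.712 Ω
Step 3 — Series combination: Z_total = R + L = 1840 + j5.712 Ω = 1840∠0.2° Ω.
Step 4 — Source phasor: V = 10.9∠-126.6° V = -6.499 - j8.751 V.
Step 5 — Ohm's law: I = V / Z_total = (-6.499 - j8.751) / (1840 + j5.712) = -0.003547 - j0.004745 A.
Step 6 — Convert to polar: |I| = 0.005924 A, ∠I = -126.8°.

I = 0.005924∠-126.8° A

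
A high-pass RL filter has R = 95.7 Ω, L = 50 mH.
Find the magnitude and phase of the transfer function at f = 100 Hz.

Step 1 — Angular frequency: ω = 2π·100 = 628.3 rad/s.
Step 2 — Transfer function: H(jω) = jωL/(R + jωL).
Step 3 — Numerator jωL = j·31.42; denominator R + jωL = 95.7 + j31.42.
Step 4 — H = 0.09728 + j0.2963.
Step 5 — Magnitude: |H| = 0.3119 (-10.1 dB); phase: φ = 71.8°.

|H| = 0.3119 (-10.1 dB), φ = 71.8°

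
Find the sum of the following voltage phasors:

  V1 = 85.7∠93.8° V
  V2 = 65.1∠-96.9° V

Step 1 — Convert each phasor to rectangular form:
  V1 = 85.7·(cos(93.8°) + j·sin(93.8°)) = -5.68 + j85.51 V
  V2 = 65.1·(cos(-96.9°) + j·sin(-96.9°)) = -7.821 - j64.63 V
Step 2 — Sum components: V_total = -13.5 + j20.88 V.
Step 3 — Convert to polar: |V_total| = 24.87 V, ∠V_total = 122.9°.

V_total = 24.87∠122.9° V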